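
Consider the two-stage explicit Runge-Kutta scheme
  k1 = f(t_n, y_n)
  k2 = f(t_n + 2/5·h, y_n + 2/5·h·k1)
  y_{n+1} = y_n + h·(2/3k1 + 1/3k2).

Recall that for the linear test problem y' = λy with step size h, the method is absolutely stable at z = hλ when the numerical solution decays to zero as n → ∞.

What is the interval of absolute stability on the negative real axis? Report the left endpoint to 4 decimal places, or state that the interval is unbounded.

(-7.5000, 0).

On y'=λy, z=hλ:
  k1=λy_n ⇒ h·k1=z·y_n;  k2=λ(1+2/5z)y_n ⇒ h·k2=z(1+2/5z)y_n
  y_{n+1}/y_n = 1 + 2/3z + 1/3z(1+2/5z) = 1 + z + 2/15z²
  so R(z) = 1 + z + 2/15z².

Solve |R(x)|<1 on ℝ⁻.
x=-1.15: |R|=0.0263
R=1: x+2/15x²=0 ⇒ x=−15/2=-7.5000; min R=1−1/(4·2/15)=-0.8750>−1
Confirm numerically:
  x=-6.365: |R|=0.03676 <1
  x=-5.398: |R|=0.51288 <1
  x=-4.651: |R|=0.76676 <1
  x=-8.006: |R|=1.54014 >1
  x=-7.672: |R|=1.17594 >1
So |R|<1 on (-7.5000, 0).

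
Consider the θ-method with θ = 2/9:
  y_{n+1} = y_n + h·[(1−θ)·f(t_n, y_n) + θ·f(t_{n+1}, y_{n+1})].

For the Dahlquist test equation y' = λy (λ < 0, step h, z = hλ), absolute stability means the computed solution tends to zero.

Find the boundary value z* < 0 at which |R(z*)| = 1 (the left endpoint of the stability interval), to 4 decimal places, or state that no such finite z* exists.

Test eqn y'=λy, z=hλ:
  y_{n+1} = y_n + z·[7/9·y_n + 2/9·y_{n+1}] ⇒ (1 − 2/9z)y_{n+1} = (1 + 7/9z)y_n
  R(z) = (1 + 7/9z)/(1 − 2/9z).

Boundary: |R(x)|=1, x<0.
x=-1.58: |R|=0.1694
R=−1: 1+7/9x = −1+2/9x ⇒ -5/9x=2 ⇒ x=2/(-5/9)=-3.6000
Confirm numerically:
  x=-3.388: |R|=0.93281 <1
  x=-2.792: |R|=0.72298 <1
  x=-2.058: |R|=0.41217 <1
  x=-1.687: |R|=0.22701 <1
  x=-4.032: |R|=1.12658 >1
  x=-3.904: |R|=1.09043 >1
Interval (-3.6000, 0).

z* = -3.6000.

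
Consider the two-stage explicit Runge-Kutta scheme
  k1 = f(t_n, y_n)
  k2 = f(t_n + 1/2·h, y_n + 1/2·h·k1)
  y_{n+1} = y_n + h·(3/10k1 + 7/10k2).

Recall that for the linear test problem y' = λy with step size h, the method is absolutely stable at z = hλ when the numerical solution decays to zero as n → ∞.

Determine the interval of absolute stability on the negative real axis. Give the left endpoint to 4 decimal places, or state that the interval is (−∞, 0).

With y'=λy (z=hλ):
  k1=λy_n ⇒ h·k1=z·y_n;  k2=λ(1+1/2z)y_n ⇒ h·k2=z(1+1/2z)y_n
  y_{n+1}/y_n = 1 + 3/10z + 7/10z(1+1/2z) = 1 + z + 7/20z²
  R(z) = 1 + z + 7/20z².

Boundary: |R(x)|=1, x<0.
x=-1.49: |R|=0.2870
R=1: x+7/20x²=0 ⇒ x=−20/7=-2.8571; min R=1−1/(4·7/20)=0.2857>−1
Confirm numerically:
  x=-2.815: |R|=0.95848 <1
  x=-2.250: |R|=0.52187 <1
  x=-2.021: |R|=0.40855 <1
  x=-1.544: |R|=0.29038 <1
  x=-3.153: |R|=1.32649 >1
  x=-3.128: |R|=1.29653 >1
  x=-3.127: |R|=1.29535 >1
Interval (-2.8571, 0).

(-2.8571, 0).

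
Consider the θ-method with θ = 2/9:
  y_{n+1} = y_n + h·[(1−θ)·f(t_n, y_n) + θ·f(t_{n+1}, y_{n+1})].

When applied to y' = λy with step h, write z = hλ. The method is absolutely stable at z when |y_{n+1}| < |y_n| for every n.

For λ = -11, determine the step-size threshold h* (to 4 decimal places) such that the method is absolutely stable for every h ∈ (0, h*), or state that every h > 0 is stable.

(-3.6000,0); λ=-11 ⇒ h* = (18/5)/11 = 0.3273.

With y'=λy (z=hλ):
  y_{n+1} = y_n + z·[7/9·y_n + 2/9·y_{n+1}] ⇒ (1 − 2/9z)y_{n+1} = (1 + 7/9z)y_n
  Hence R(z) = (1 + 7/9z)/(1 − 2/9z).

Boundary: |R(x)|=1, x<0.
x=-1.48: |R|=0.1137
R=−1: 1+7/9x = −1+2/9x ⇒ -5/9x=2 ⇒ x=2/(-5/9)=-3.6000
Confirm numerically:
  x=-3.115: |R|=0.84077 <1
  x=-3.048: |R|=0.81717 <1
  x=-2.756: |R|=0.70921 <1
  x=-1.897: |R|=0.33445 <1
  x=-4.123: |R|=1.15163 >1
  x=-3.807: |R|=1.06230 >1
  x=-3.630: |R|=1.00923 >1
Interval (-3.6000, 0).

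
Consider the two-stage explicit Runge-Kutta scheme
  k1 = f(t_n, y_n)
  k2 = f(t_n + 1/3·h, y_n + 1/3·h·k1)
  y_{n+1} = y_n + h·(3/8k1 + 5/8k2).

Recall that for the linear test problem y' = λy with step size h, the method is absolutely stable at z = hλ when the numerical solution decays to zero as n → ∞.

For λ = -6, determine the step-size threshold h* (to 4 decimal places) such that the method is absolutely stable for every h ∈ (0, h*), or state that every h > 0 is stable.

Test eqn y'=λy, z=hλ:
  k1=λy_n ⇒ h·k1=z·y_n;  k2=λ(1+1/3z)y_n ⇒ h·k2=z(1+1/3z)y_n
  y_{n+1}/y_n = 1 + 3/8z + 5/8z(1+1/3z) = 1 + z + 5/24z²
  ⇒ R(z) = 1 + z + 5/24z².

Boundary: |R(x)|=1, x<0.
x=-1.25: |R|=0.0755
R=1: x+5/24x²=0 ⇒ x=−24/5=-4.8000; min R=1−1/(4·5/24)=-0.2000>−1
Confirm numerically:
  x=-4.237: |R|=0.50304 <1
  x=-3.705: |R|=0.15480 <1
  x=-2.583: |R|=0.19302 <1
  x=-5.365: |R|=1.63151 >1
  x=-4.832: |R|=1.03221 >1
Interval (-4.8000, 0).

(-4.8000,0); λ=-6 ⇒ h* = (24/5)/6 = 0.8000.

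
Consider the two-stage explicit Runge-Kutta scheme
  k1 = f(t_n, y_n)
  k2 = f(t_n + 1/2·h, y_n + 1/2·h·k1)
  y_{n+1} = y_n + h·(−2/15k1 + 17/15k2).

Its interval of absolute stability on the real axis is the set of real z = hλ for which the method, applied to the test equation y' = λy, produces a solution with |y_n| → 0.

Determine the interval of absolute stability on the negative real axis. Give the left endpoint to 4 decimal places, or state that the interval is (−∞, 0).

Test eqn y'=λy, z=hλ:
  k1=λy_n ⇒ h·k1=z·y_n;  k2=λ(1+1/2z)y_n ⇒ h·k2=z(1+1/2z)y_n
  y_{n+1}/y_n = 1 − 2/15z + 17/15z(1+1/2z) = 1 + z + 17/30z²
  Hence R(z) = 1 + z + 17/30z².

Boundary: |R(x)|=1, x<0.
x=-0.7: |R|=0.5777
R=1: x+17/30x²=0 ⇒ x=−30/17=-1.7647; min R=1−1/(4·17/30)=0.5588>−1
Confirm numerically:
  x=-1.335: |R|=0.67493 <1
  x=-1.264: |R|=0.64136 <1
  x=-1.042: |R|=0.57327 <1
  x=-2.091: |R|=1.38663 >1
  x=-2.067: |R|=1.35408 >1
  x=-1.917: |R|=1.16544 >1
Interval (-1.7647, 0).

z∈(-1.7647,0).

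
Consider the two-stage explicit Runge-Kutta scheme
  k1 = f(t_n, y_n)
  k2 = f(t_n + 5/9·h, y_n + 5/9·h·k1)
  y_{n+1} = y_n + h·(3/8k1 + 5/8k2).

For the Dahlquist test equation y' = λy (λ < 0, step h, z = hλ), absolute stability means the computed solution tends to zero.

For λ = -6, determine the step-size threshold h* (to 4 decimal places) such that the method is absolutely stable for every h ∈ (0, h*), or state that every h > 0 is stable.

Set f=λy, z=hλ:
  k1=λy_n ⇒ h·k1=z·y_n;  k2=λ(1+5/9z)y_n ⇒ h·k2=z(1+5/9z)y_n
  y_{n+1}/y_n = 1 + 3/8z + 5/8z(1+5/9z) = 1 + z + 25/72z²
  R(z) = 1 + z + 25/72z².

Find x<0 with |R(x)|<1.
x=-1.67: |R|=0.2984
R=1: x+25/72x²=0 ⇒ x=−72/25=-2.8800; min R=1−1/(4·25/72)=0.2800>−1
Confirm numerically:
  x=-2.205: |R|=0.48320 <1
  x=-1.879: |R|=0.34692 <1
  x=-1.874: |R|=0.34540 <1
  x=-1.416: |R|=0.28020 <1
  x=-3.308: |R|=1.49161 >1
  x=-3.264: |R|=1.43520 >1
So |R|<1 on (-2.8800, 0).

(-2.8800,0); λ=-6 ⇒ h* = (72/25)/6 = 0.4800.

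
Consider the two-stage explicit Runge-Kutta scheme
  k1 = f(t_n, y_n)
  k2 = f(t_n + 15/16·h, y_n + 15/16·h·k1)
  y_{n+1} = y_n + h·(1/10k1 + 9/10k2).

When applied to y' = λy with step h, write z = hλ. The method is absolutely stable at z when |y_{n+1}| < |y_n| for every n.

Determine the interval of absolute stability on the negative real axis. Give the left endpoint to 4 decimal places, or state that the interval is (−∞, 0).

z∈(-1.1852,0).

On y'=λy, z=hλ:
  k1=λy_n ⇒ h·k1=z·y_n;  k2=λ(1+15/16z)y_n ⇒ h·k2=z(1+15/16z)y_n
  y_{n+1}/y_n = 1 + 1/10z + 9/10z(1+15/16z) = 1 + z + 27/32z²
  ⇒ R(z) = 1 + z + 27/32z².

Find x<0 with |R(x)|<1.
x=-0.51: |R|=0.7095
R=1: x+27/32x²=0 ⇒ x=−32/27=-1.1852; min R=1−1/(4·27/32)=0.7037>−1
Confirm numerically:
  x=-1.161: |R|=0.97631 <1
  x=-0.806: |R|=0.74213 <1
  x=-0.704: |R|=0.71418 <1
  x=-0.556: |R|=0.70483 <1
  x=-1.714: |R|=1.76477 >1
  x=-1.364: |R|=1.20579 >1
Interval (-1.1852, 0).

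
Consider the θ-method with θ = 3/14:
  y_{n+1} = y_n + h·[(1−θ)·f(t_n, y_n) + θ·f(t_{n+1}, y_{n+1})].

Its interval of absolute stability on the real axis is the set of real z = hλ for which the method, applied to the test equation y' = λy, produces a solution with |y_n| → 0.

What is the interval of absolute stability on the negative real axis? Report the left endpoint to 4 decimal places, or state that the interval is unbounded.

(-3.5000, 0).

Test eqn y'=λy, z=hλ:
  y_{n+1} = y_n + z·[11/14·y_n + 3/14·y_{n+1}] ⇒ (1 − 3/14z)y_{n+1} = (1 + 11/14z)y_n
  so R(z) = (1 + 11/14z)/(1 − 3/14z).

Boundary: |R(x)|=1, x<0.
x=-1.52: |R|=0.1466
R=−1: 1+11/14x = −1+3/14x ⇒ -4/7x=2 ⇒ x=2/(-4/7)=-3.5000
Confirm numerically:
  x=-3.207: |R|=0.90077 <1
  x=-2.450: |R|=0.60656 <1
  x=-1.670: |R|=0.22988 <1
  x=-1.543: |R|=0.15959 <1
  x=-4.070: |R|=1.17398 >1
  x=-3.971: |R|=1.14541 >1
  x=-3.525: |R|=1.00814 >1
Stable set (-3.5000, 0).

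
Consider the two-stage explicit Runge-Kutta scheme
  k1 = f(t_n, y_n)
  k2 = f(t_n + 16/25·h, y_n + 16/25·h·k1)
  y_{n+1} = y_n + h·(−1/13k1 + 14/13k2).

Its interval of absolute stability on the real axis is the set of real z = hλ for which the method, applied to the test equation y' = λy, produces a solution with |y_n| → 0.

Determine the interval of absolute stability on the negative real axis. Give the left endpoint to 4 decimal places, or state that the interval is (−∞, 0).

With y'=λy (z=hλ):
  k1=λy_n ⇒ h·k1=z·y_n;  k2=λ(1+16/25z)y_n ⇒ h·k2=z(1+16/25z)y_n
  y_{n+1}/y_n = 1 − 1/13z + 14/13z(1+16/25z) = 1 + z + 224/325z²
  Hence R(z) = 1 + z + 224/325z².

Need |R(x)|<1, x<0.
x=-1.14: |R|=0.7557
R=1: x+224/325x²=0 ⇒ x=−325/224=-1.4509; min R=1−1/(4·224/325)=0.6373>−1
Confirm numerically:
  x=-1.178: |R|=0.77843 <1
  x=-1.172: |R|=0.77472 <1
  x=-0.869: |R|=0.65148 <1
  x=-0.747: |R|=0.63760 <1
  x=-1.972: |R|=1.70827 >1
  x=-1.845: |R|=1.50116 >1
  x=-1.812: |R|=1.45098 >1
Stable set (-1.4509, 0).

(-1.4509, 0).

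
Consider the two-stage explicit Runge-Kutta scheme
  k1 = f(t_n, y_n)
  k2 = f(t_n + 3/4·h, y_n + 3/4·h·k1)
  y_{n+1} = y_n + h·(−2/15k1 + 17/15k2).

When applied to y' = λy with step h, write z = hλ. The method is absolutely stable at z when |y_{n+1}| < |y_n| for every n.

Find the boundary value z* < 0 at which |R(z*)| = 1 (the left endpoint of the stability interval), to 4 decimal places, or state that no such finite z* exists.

z* = -1.1765.

On y'=λy, z=hλ:
  k1=λy_n ⇒ h·k1=z·y_n;  k2=λ(1+3/4z)y_n ⇒ h·k2=z(1+3/4z)y_n
  y_{n+1}/y_n = 1 − 2/15z + 17/15z(1+3/4z) = 1 + z + 17/20z²
  R(z) = 1 + z + 17/20z².

Need |R(x)|<1, x<0.
x=-0.49: |R|=0.7141
R=1: x+17/20x²=0 ⇒ x=−20/17=-1.1765; min R=1−1/(4·17/20)=0.7059>−1
Confirm numerically:
  x=-1.013: |R|=0.85924 <1
  x=-0.983: |R|=0.83835 <1
  x=-0.963: |R|=0.82526 <1
  x=-0.746: |R|=0.72704 <1
  x=-1.234: |R|=1.06034 >1
  x=-1.229: |R|=1.05487 >1
Stable set (-1.1765, 0).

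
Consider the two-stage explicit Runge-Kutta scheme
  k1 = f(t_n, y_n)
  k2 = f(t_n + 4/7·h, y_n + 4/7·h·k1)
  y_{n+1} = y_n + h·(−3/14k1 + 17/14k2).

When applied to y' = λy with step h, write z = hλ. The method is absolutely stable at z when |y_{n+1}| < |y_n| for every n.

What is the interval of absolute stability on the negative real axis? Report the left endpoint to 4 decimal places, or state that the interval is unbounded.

z∈(-1.4412,0).

Set f=λy, z=hλ:
  k1=λy_n ⇒ h·k1=z·y_n;  k2=λ(1+4/7z)y_n ⇒ h·k2=z(1+4/7z)y_n
  y_{n+1}/y_n = 1 − 3/14z + 17/14z(1+4/7z) = 1 + z + 34/49z²
  ⇒ R(z) = 1 + z + 34/49z².

Find x<0 with |R(x)|<1.
x=-0.67: |R|=0.6415
R=1: x+34/49x²=0 ⇒ x=−49/34=-1.4412; min R=1−1/(4·34/49)=0.6397>−1
Confirm numerically:
  x=-1.223: |R|=0.81485 <1
  x=-1.200: |R|=0.79918 <1
  x=-0.763: |R|=0.64095 <1
  x=-0.644: |R|=0.64378 <1
  x=-1.785: |R|=1.42585 >1
  x=-1.710: |R|=1.31897 >1
So |R|<1 on (-1.4412, 0).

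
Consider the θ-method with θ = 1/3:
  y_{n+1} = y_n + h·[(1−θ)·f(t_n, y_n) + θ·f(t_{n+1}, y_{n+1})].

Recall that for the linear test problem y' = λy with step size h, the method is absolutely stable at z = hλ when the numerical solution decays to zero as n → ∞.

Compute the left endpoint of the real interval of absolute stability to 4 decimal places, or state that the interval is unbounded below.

left endpoint -6.0000.

Set f=λy, z=hλ:
  y_{n+1} = y_n + z·[2/3·y_n + 1/3·y_{n+1}] ⇒ (1 − 1/3z)y_{n+1} = (1 + 2/3z)y_n
  R(z) = (1 + 2/3z)/(1 − 1/3z).

Solve |R(x)|<1 on ℝ⁻.
x=-1.08: |R|=0.2059
R=−1: 1+2/3x = −1+1/3x ⇒ -1/3x=2 ⇒ x=2/(-1/3)=-6.0000
Confirm numerically:
  x=-5.343: |R|=0.92125 <1
  x=-5.299: |R|=0.91553 <1
  x=-3.429: |R|=0.60009 <1
  x=-2.912: |R|=0.47767 <1
  x=-6.550: |R|=1.05759 >1
  x=-6.087: |R|=1.00957 >1
Interval (-6.0000, 0).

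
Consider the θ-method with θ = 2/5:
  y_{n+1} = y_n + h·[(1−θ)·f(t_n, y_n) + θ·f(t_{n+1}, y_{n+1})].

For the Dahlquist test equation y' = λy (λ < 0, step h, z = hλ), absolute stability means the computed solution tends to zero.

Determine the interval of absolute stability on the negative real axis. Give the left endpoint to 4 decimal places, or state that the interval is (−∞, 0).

(-10.0000, 0).

Test eqn y'=λy, z=hλ:
  y_{n+1} = y_n + z·[3/5·y_n + 2/5·y_{n+1}] ⇒ (1 − 2/5z)y_{n+1} = (1 + 3/5z)y_n
  Hence R(z) = (1 + 3/5z)/(1 − 2/5z).

Solve |R(x)|<1 on ℝ⁻.
x=-0.76: |R|=0.4172
R=−1: 1+3/5x = −1+2/5x ⇒ -1/5x=2 ⇒ x=2/(-1/5)=-10.0000
Confirm numerically:
  x=-9.350: |R|=0.97257 <1
  x=-7.158: |R|=0.85287 <1
  x=-6.864: |R|=0.83255 <1
  x=-5.610: |R|=0.72935 <1
  x=-10.487: |R|=1.01875 >1
  x=-10.263: |R|=1.01030 >1
Stable set (-10.0000, 0).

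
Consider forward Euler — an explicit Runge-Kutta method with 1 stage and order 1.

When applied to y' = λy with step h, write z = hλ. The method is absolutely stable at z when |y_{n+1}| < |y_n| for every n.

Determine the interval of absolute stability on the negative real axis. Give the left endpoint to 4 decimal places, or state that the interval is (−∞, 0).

On y'=λy, z=hλ:
  order 1, 1-stage ⇒ R(z)=1+z
  (e.g. R(-1.61)=-0.61000, |R|=0.61000)

Solve |R(x)|<1 on ℝ⁻.
x=-1.61: |R|=0.6100
|R(-2.4)|=1.4000 |R(-2)|=1.0000 |R(-1.73)|=0.7300
Bisect:
  x_lo=-2.8865 |R|=1.8865  x_hi=-0.1531 |R|=0.8469
  mid=-1.51977 |R|=0.51977 →hi
  mid=-2.20312 |R|=1.20312 →lo
  mid=-1.86145 |R|=0.86145 →hi
  mid=-2.03228 |R|=1.03228 →lo
  mid=-1.94686 |R|=0.94686 →hi
  mid=-1.98957 |R|=0.98957 →hi
  mid=-2.01093 |R|=1.01093 →lo
  mid=-2.00025 |R|=1.00025 →lo
  ...
  [-2.00008,-1.99992] ⇒ x*=-2.0000
Interval (-2.0000, 0).

z∈(-2.0000,0).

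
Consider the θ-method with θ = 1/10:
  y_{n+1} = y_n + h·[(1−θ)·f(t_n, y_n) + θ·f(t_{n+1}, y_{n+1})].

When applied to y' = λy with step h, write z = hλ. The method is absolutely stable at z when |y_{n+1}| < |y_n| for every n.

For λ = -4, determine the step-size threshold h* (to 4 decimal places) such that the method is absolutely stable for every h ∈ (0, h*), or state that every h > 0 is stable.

On y'=λy, z=hλ:
  y_{n+1} = y_n + z·[9/10·y_n + 1/10·y_{n+1}] ⇒ (1 − 1/10z)y_{n+1} = (1 + 9/10z)y_n
  ⇒ R(z) = (1 + 9/10z)/(1 − 1/10z).

Boundary: |R(x)|=1, x<0.
x=-0.57: |R|=0.4607
R=−1: 1+9/10x = −1+1/10x ⇒ -4/5x=2 ⇒ x=2/(-4/5)=-2.5000
Confirm numerically:
  x=-1.999: |R|=0.66597 <1
  x=-1.962: |R|=0.64019 <1
  x=-1.882: |R|=0.58391 <1
  x=-1.280: |R|=0.13475 <1
  x=-2.955: |R|=1.28097 >1
  x=-2.605: |R|=1.06664 >1
  x=-2.536: |R|=1.02297 >1
So |R|<1 on (-2.5000, 0).

(-2.5000,0); λ=-4 ⇒ h* = (5/2)/4 = 0.6250.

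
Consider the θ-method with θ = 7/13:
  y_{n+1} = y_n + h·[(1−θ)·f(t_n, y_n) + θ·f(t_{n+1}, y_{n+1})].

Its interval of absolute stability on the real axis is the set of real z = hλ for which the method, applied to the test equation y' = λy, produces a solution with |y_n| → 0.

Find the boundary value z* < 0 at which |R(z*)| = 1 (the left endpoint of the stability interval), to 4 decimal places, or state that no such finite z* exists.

Set f=λy, z=hλ:
  y_{n+1} = y_n + z·[6/13·y_n + 7/13·y_{n+1}] ⇒ (1 − 7/13z)y_{n+1} = (1 + 6/13z)y_n
  so R(z) = (1 + 6/13z)/(1 − 7/13z).

Need |R(x)|<1, x<0.
x=-1.16: |R|=0.2860
x=-2: |R|=0.0370
x=-10: |R|=0.5663
x=-100: |R|=0.8233
θ=7/13≥1/2 ⇒ |1+6/13x|<|1−7/13x| ∀x<0 ⇒ interval (−∞,0).

unbounded; (−∞, 0).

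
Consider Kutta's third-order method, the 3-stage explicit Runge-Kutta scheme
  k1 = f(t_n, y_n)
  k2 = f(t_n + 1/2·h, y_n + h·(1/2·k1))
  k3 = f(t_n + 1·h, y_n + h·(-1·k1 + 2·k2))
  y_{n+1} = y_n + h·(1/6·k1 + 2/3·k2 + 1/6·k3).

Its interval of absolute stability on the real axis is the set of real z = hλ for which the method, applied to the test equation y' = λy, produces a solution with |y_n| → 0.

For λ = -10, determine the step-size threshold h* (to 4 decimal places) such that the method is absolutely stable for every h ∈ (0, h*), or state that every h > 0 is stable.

(-2.5127,0); λ=-10 ⇒ h* = 0.2513.

On y'=λy, z=hλ:
  order 3, 3-stage ⇒ R(z)=1+z+z^2/2+z^3/6
  (e.g. R(-1.51)=0.05622, |R|=0.05622)

Find x<0 with |R(x)|<1.
x=-1.51: |R|=0.0562
|R(-2.82)|=1.5814 |R(-2.71)|=1.3550 |R(-1.25)|=0.2057
Bisect:
  x_lo=-3.1394 |R|=2.3684  x_hi=-0.2561 |R|=0.7739
  mid=-1.69775 |R|=0.07216 →hi
  mid=-2.41858 |R|=0.85174 →hi
  mid=-2.77899 |R|=1.49452 →lo
  mid=-2.59878 |R|=1.14717 →lo
  mid=-2.50868 |R|=0.99333 →hi
  mid=-2.55373 |R|=1.06867 →lo
  mid=-2.53120 |R|=1.03061 →lo
  mid=-2.51994 |R|=1.01187 →lo
  ...
  [-2.51290,-2.51273] ⇒ x*=-2.5127
Stable set (-2.5127, 0).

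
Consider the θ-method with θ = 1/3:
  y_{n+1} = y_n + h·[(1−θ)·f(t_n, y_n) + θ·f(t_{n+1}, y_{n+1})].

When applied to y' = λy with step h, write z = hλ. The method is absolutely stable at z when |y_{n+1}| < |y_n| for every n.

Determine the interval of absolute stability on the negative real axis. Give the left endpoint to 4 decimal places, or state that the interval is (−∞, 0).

z∈(-6.0000,0).

On y'=λy, z=hλ:
  y_{n+1} = y_n + z·[2/3·y_n + 1/3·y_{n+1}] ⇒ (1 − 1/3z)y_{n+1} = (1 + 2/3z)y_n
  so R(z) = (1 + 2/3z)/(1 − 1/3z).

Solve |R(x)|<1 on ℝ⁻.
x=-1.59: |R|=0.0392
R=−1: 1+2/3x = −1+1/3x ⇒ -1/3x=2 ⇒ x=2/(-1/3)=-6.0000
Confirm numerically:
  x=-5.510: |R|=0.94242 <1
  x=-4.010: |R|=0.71612 <1
  x=-3.890: |R|=0.69376 <1
  x=-2.885: |R|=0.47069 <1
  x=-6.468: |R|=1.04943 >1
  x=-6.361: |R|=1.03856 >1
Interval (-6.0000, 0).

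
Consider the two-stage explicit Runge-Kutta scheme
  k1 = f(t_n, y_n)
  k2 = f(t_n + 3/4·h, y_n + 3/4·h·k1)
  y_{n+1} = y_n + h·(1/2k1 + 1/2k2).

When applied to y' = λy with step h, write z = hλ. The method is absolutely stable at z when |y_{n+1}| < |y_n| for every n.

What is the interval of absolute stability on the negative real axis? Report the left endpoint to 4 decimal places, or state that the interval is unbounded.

Test eqn y'=λy, z=hλ:
  k1=λy_n ⇒ h·k1=z·y_n;  k2=λ(1+3/4z)y_n ⇒ h·k2=z(1+3/4z)y_n
  y_{n+1}/y_n = 1 + 1/2z + 1/2z(1+3/4z) = 1 + z + 3/8z²
  ⇒ R(z) = 1 + z + 3/8z².

Find x<0 with |R(x)|<1.
x=-1.14: |R|=0.3474
R=1: x+3/8x²=0 ⇒ x=−8/3=-2.6667; min R=1−1/(4·3/8)=0.3333>−1
Confirm numerically:
  x=-2.188: |R|=0.60725 <1
  x=-1.670: |R|=0.37584 <1
  x=-1.372: |R|=0.33389 <1
  x=-3.255: |R|=1.71813 >1
  x=-3.167: |R|=1.59421 >1
  x=-2.795: |R|=1.13451 >1
Stable set (-2.6667, 0).

z∈(-2.6667,0).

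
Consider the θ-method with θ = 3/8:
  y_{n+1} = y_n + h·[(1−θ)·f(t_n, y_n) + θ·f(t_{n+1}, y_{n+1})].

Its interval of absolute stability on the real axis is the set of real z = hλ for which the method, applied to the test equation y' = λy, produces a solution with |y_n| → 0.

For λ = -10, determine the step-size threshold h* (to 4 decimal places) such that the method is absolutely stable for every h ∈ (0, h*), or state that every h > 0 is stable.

On y'=λy, z=hλ:
  y_{n+1} = y_n + z·[5/8·y_n + 3/8·y_{n+1}] ⇒ (1 − 3/8z)y_{n+1} = (1 + 5/8z)y_n
  Hence R(z) = (1 + 5/8z)/(1 − 3/8z).

Solve |R(x)|<1 on ℝ⁻.
x=-1.77: |R|=0.0639
R=−1: 1+5/8x = −1+3/8x ⇒ -1/4x=2 ⇒ x=2/(-1/4)=-8.0000
Confirm numerically:
  x=-7.695: |R|=0.98038 <1
  x=-6.258: |R|=0.86987 <1
  x=-6.007: |R|=0.84682 <1
  x=-8.581: |R|=1.03444 >1
  x=-8.566: |R|=1.03359 >1
  x=-8.431: |R|=1.02589 >1
Interval (-8.0000, 0).

(-8.0000,0); λ=-10 ⇒ h* = (8)/10 = 0.8000.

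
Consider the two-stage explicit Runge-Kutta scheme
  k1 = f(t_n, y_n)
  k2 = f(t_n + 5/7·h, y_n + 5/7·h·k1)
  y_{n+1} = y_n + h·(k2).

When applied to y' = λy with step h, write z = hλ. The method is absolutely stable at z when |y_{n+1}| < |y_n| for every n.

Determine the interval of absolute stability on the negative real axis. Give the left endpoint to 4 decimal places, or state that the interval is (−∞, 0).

With y'=λy (z=hλ):
  k1=λy_n ⇒ h·k1=z·y_n;  k2=λ(1+5/7z)y_n ⇒ h·k2=z(1+5/7z)y_n
  y_{n+1}/y_n = 1 + z(1+5/7z) = 1 + z + 5/7z²
  Hence R(z) = 1 + z + 5/7z².

Find x<0 with |R(x)|<1.
x=-1.55: |R|=1.1661
R=1: x+5/7x²=0 ⇒ x=−7/5=-1.4000; min R=1−1/(4·5/7)=0.6500>−1
Confirm numerically:
  x=-1.256: |R|=0.87081 <1
  x=-0.978: |R|=0.70520 <1
  x=-0.595: |R|=0.65787 <1
  x=-1.841: |R|=1.57991 >1
  x=-1.482: |R|=1.08680 >1
Stable set (-1.4000, 0).

(-1.4000, 0).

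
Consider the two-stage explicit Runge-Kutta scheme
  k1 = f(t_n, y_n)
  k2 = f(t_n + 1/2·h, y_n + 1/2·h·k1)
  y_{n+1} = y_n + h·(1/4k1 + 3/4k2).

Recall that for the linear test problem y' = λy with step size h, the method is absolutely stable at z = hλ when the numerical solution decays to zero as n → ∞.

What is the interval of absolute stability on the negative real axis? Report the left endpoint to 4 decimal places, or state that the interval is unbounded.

(-2.6667, 0).

With y'=λy (z=hλ):
  k1=λy_n ⇒ h·k1=z·y_n;  k2=λ(1+1/2z)y_n ⇒ h·k2=z(1+1/2z)y_n
  y_{n+1}/y_n = 1 + 1/4z + 3/4z(1+1/2z) = 1 + z + 3/8z²
  Hence R(z) = 1 + z + 3/8z².

Need |R(x)|<1, x<0.
x=-0.46: |R|=0.6193
R=1: x+3/8x²=0 ⇒ x=−8/3=-2.6667; min R=1−1/(4·3/8)=0.3333>−1
Confirm numerically:
  x=-1.532: |R|=0.34813 <1
  x=-1.290: |R|=0.33404 <1
  x=-1.239: |R|=0.33667 <1
  x=-3.145: |R|=1.56413 >1
  x=-3.109: |R|=1.51571 >1
  x=-2.828: |R|=1.17109 >1
So |R|<1 on (-2.6667, 0).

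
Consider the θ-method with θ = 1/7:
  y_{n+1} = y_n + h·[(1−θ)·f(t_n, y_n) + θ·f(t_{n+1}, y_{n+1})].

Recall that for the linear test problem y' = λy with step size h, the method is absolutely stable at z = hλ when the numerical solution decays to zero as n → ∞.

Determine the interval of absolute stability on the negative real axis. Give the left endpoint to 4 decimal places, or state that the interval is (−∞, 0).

With y'=λy (z=hλ):
  y_{n+1} = y_n + z·[6/7·y_n + 1/7·y_{n+1}] ⇒ (1 − 1/7z)y_{n+1} = (1 + 6/7z)y_n
  Hence R(z) = (1 + 6/7z)/(1 − 1/7z).

Need |R(x)|<1, x<0.
x=-1.42: |R|=0.1805
R=−1: 1+6/7x = −1+1/7x ⇒ -5/7x=2 ⇒ x=2/(-5/7)=-2.8000
Confirm numerically:
  x=-2.578: |R|=0.88411 <1
  x=-2.436: |R|=0.80712 <1
  x=-1.234: |R|=0.04906 <1
  x=-3.305: |R|=1.24503 >1
  x=-2.856: |R|=1.02841 >1
Stable set (-2.8000, 0).

z∈(-2.8000,0).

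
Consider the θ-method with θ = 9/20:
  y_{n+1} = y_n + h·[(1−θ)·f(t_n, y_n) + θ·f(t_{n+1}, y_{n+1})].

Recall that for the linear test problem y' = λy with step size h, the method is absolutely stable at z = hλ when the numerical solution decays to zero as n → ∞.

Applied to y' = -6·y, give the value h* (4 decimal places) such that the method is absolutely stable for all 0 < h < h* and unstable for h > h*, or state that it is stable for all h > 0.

With y'=λy (z=hλ):
  y_{n+1} = y_n + z·[11/20·y_n + 9/20·y_{n+1}] ⇒ (1 − 9/20z)y_{n+1} = (1 + 11/20z)y_n
  R(z) = (1 + 11/20z)/(1 − 9/20z).

Boundary: |R(x)|=1, x<0.
x=-0.78: |R|=0.4226
R=−1: 1+11/20x = −1+9/20x ⇒ -1/10x=2 ⇒ x=2/(-1/10)=-20.0000
Confirm numerically:
  x=-12.005: |R|=0.87512 <1
  x=-10.905: |R|=0.84604 <1
  x=-10.769: |R|=0.84210 <1
  x=-20.586: |R|=1.00571 >1
  x=-20.447: |R|=1.00438 >1
So |R|<1 on (-20.0000, 0).

(-20.0000,0); λ=-6 ⇒ h* = (20)/6 = 3.3333.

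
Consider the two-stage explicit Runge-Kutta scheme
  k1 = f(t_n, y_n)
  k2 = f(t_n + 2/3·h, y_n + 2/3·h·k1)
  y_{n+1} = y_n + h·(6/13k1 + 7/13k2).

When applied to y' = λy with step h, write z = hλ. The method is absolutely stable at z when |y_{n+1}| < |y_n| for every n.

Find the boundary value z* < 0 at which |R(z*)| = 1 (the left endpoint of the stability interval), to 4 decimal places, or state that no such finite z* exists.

z* = -2.7857.

With y'=λy (z=hλ):
  k1=λy_n ⇒ h·k1=z·y_n;  k2=λ(1+2/3z)y_n ⇒ h·k2=z(1+2/3z)y_n
  y_{n+1}/y_n = 1 + 6/13z + 7/13z(1+2/3z) = 1 + z + 14/39z²
  ⇒ R(z) = 1 + z + 14/39z².

Solve |R(x)|<1 on ℝ⁻.
x=-1.05: |R|=0.3458
R=1: x+14/39x²=0 ⇒ x=−39/14=-2.7857; min R=1−1/(4·14/39)=0.3036>−1
Confirm numerically:
  x=-1.749: |R|=0.34910 <1
  x=-1.710: |R|=0.33968 <1
  x=-1.120: |R|=0.33030 <1
  x=-3.368: |R|=1.70400 >1
  x=-3.285: |R|=1.58877 >1
So |R|<1 on (-2.7857, 0).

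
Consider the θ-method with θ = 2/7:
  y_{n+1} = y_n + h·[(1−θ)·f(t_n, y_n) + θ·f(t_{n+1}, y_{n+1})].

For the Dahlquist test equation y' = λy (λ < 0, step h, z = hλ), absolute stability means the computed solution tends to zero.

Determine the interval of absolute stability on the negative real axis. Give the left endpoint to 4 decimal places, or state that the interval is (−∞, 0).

With y'=λy (z=hλ):
  y_{n+1} = y_n + z·[5/7·y_n + 2/7·y_{n+1}] ⇒ (1 − 2/7z)y_{n+1} = (1 + 5/7z)y_n
  Hence R(z) = (1 + 5/7z)/(1 − 2/7z).

Solve |R(x)|<1 on ℝ⁻.
x=-0.76: |R|=0.3756
R=−1: 1+5/7x = −1+2/7x ⇒ -3/7x=2 ⇒ x=2/(-3/7)=-4.6667
Confirm numerically:
  x=-4.445: |R|=0.95815 <1
  x=-2.597: |R|=0.49082 <1
  x=-2.334: |R|=0.40024 <1
  x=-5.175: |R|=1.08790 >1
  x=-5.093: |R|=1.07442 >1
Interval (-4.6667, 0).

z∈(-4.6667,0).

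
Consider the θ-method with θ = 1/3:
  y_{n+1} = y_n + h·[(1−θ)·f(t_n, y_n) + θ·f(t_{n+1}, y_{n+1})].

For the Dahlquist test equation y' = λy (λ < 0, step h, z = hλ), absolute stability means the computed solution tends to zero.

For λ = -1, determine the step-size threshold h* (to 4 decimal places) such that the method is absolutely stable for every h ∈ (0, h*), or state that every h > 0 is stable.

With y'=λy (z=hλ):
  y_{n+1} = y_n + z·[2/3·y_n + 1/3·y_{n+1}] ⇒ (1 − 1/3z)y_{n+1} = (1 + 2/3z)y_n
  R(z) = (1 + 2/3z)/(1 − 1/3z).

Boundary: |R(x)|=1, x<0.
x=-0.64: |R|=0.4725
R=−1: 1+2/3x = −1+1/3x ⇒ -1/3x=2 ⇒ x=2/(-1/3)=-6.0000
Confirm numerically:
  x=-5.357: |R|=0.92306 <1
  x=-4.769: |R|=0.84155 <1
  x=-4.291: |R|=0.76560 <1
  x=-3.490: |R|=0.61325 <1
  x=-6.548: |R|=1.05739 >1
  x=-6.057: |R|=1.00629 >1
Interval (-6.0000, 0).

(-6.0000,0); λ=-1 ⇒ h* = (6)/1 = 6.0000.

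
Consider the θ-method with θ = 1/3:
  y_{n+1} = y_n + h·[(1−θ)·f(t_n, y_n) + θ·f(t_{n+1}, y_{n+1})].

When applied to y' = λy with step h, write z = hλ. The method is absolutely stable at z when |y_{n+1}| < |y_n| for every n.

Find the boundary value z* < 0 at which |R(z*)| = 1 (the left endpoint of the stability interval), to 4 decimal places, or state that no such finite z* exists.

On y'=λy, z=hλ:
  y_{n+1} = y_n + z·[2/3·y_n + 1/3·y_{n+1}] ⇒ (1 − 1/3z)y_{n+1} = (1 + 2/3z)y_n
  so R(z) = (1 + 2/3z)/(1 − 1/3z).

Find x<0 with |R(x)|<1.
x=-1.77: |R|=0.1132
R=−1: 1+2/3x = −1+1/3x ⇒ -1/3x=2 ⇒ x=2/(-1/3)=-6.0000
Confirm numerically:
  x=-4.475: |R|=0.79599 <1
  x=-3.899: |R|=0.69546 <1
  x=-3.421: |R|=0.59835 <1
  x=-2.981: |R|=0.49523 <1
  x=-6.572: |R|=1.05976 >1
  x=-6.386: |R|=1.04113 >1
  x=-6.269: |R|=1.02902 >1
Stable set (-6.0000, 0).

z* = -6.0000.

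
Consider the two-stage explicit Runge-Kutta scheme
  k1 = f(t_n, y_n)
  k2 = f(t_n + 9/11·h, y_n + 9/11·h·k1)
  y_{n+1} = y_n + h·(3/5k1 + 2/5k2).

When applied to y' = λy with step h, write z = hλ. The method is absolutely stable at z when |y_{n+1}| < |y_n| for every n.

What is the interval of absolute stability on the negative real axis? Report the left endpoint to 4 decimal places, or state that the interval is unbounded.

z∈(-3.0556,0).

Set f=λy, z=hλ:
  k1=λy_n ⇒ h·k1=z·y_n;  k2=λ(1+9/11z)y_n ⇒ h·k2=z(1+9/11z)y_n
  y_{n+1}/y_n = 1 + 3/5z + 2/5z(1+9/11z) = 1 + z + 18/55z²
  Hence R(z) = 1 + z + 18/55z².

Boundary: |R(x)|=1, x<0.
x=-0.42: |R|=0.6377
R=1: x+18/55x²=0 ⇒ x=−55/18=-3.0556; min R=1−1/(4·18/55)=0.2361>−1
Confirm numerically:
  x=-2.929: |R|=0.87869 <1
  x=-2.709: |R|=0.69275 <1
  x=-2.277: |R|=0.41982 <1
  x=-2.091: |R|=0.33993 <1
  x=-3.523: |R|=1.53895 >1
  x=-3.294: |R|=1.25705 >1
Stable set (-3.0556, 0).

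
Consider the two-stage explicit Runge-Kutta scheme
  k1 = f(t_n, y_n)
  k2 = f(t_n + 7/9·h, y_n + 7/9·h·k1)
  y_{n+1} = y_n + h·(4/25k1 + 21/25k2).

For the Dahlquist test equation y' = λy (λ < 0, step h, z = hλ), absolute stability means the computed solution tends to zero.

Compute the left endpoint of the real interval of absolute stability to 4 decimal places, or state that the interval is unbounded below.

left endpoint -1.5306.

On y'=λy, z=hλ:
  k1=λy_n ⇒ h·k1=z·y_n;  k2=λ(1+7/9z)y_n ⇒ h·k2=z(1+7/9z)y_n
  y_{n+1}/y_n = 1 + 4/25z + 21/25z(1+7/9z) = 1 + z + 49/75z²
  ⇒ R(z) = 1 + z + 49/75z².

Solve |R(x)|<1 on ℝ⁻.
x=-1.01: |R|=0.6565
R=1: x+49/75x²=0 ⇒ x=−75/49=-1.5306; min R=1−1/(4·49/75)=0.6173>−1
Confirm numerically:
  x=-1.406: |R|=0.88553 <1
  x=-1.313: |R|=0.81333 <1
  x=-0.897: |R|=0.62868 <1
  x=-0.784: |R|=0.61758 <1
  x=-2.054: |R|=1.70236 >1
  x=-1.780: |R|=1.29002 >1
Interval (-1.5306, 0).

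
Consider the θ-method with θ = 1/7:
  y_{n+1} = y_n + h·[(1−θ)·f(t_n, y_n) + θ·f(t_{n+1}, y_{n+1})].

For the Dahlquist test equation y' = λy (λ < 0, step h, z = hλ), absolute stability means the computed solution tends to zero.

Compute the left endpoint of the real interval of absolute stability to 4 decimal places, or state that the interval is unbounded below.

left endpoint -2.8000.

With y'=λy (z=hλ):
  y_{n+1} = y_n + z·[6/7·y_n + 1/7·y_{n+1}] ⇒ (1 − 1/7z)y_{n+1} = (1 + 6/7z)y_n
  ⇒ R(z) = (1 + 6/7z)/(1 − 1/7z).

Find x<0 with |R(x)|<1.
x=-0.98: |R|=0.1404
R=−1: 1+6/7x = −1+1/7x ⇒ -5/7x=2 ⇒ x=2/(-5/7)=-2.8000
Confirm numerically:
  x=-2.773: |R|=0.98619 <1
  x=-2.648: |R|=0.92123 <1
  x=-1.689: |R|=0.36069 <1
  x=-1.331: |R|=0.11835 <1
  x=-3.300: |R|=1.24272 >1
  x=-3.011: |R|=1.10538 >1
  x=-2.997: |R|=1.09853 >1
Stable set (-2.8000, 0).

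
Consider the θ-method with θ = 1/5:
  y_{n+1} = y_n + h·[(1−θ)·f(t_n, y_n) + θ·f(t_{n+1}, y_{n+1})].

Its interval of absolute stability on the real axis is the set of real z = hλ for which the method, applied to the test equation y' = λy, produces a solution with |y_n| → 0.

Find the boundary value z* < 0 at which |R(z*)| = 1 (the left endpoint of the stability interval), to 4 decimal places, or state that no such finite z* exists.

left endpoint -3.3333.

On y'=λy, z=hλ:
  y_{n+1} = y_n + z·[4/5·y_n + 1/5·y_{n+1}] ⇒ (1 − 1/5z)y_{n+1} = (1 + 4/5z)y_n
  R(z) = (1 + 4/5z)/(1 − 1/5z).

Boundary: |R(x)|=1, x<0.
x=-1.04: |R|=0.1391
R=−1: 1+4/5x = −1+1/5x ⇒ -3/5x=2 ⇒ x=2/(-3/5)=-3.3333
Confirm numerically:
  x=-3.284: |R|=0.98213 <1
  x=-2.317: |R|=0.58330 <1
  x=-1.552: |R|=0.18437 <1
  x=-3.762: |R|=1.14677 >1
  x=-3.610: |R|=1.09640 >1
  x=-3.543: |R|=1.07363 >1
Stable set (-3.3333, 0).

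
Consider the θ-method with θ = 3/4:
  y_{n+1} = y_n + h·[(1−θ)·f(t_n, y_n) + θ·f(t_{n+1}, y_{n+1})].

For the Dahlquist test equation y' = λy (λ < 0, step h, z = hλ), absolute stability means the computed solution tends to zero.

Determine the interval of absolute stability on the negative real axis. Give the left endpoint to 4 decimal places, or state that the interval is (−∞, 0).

interval (−∞, 0).

Set f=λy, z=hλ:
  y_{n+1} = y_n + z·[1/4·y_n + 3/4·y_{n+1}] ⇒ (1 − 3/4z)y_{n+1} = (1 + 1/4z)y_n
  so R(z) = (1 + 1/4z)/(1 − 3/4z).

Need |R(x)|<1, x<0.
x=-0.45: |R|=0.6636
x=-2: |R|=0.2000
x=-10: |R|=0.1765
x=-100: |R|=0.3158
θ=3/4≥1/2 ⇒ |1+1/4x|<|1−3/4x| ∀x<0 ⇒ stable on all of ℝ⁻.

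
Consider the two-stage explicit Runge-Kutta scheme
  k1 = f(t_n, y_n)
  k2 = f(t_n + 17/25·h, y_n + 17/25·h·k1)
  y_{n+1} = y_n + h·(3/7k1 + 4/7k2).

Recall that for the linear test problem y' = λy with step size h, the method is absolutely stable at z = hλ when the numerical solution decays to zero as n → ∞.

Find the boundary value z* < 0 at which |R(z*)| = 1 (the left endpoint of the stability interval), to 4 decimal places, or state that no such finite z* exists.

With y'=λy (z=hλ):
  k1=λy_n ⇒ h·k1=z·y_n;  k2=λ(1+17/25z)y_n ⇒ h·k2=z(1+17/25z)y_n
  y_{n+1}/y_n = 1 + 3/7z + 4/7z(1+17/25z) = 1 + z + 68/175z²
  R(z) = 1 + z + 68/175z².

Boundary: |R(x)|=1, x<0.
x=-1.4: |R|=0.3616
R=1: x+68/175x²=0 ⇒ x=−175/68=-2.5735; min R=1−1/(4·68/175)=0.3566>−1
Confirm numerically:
  x=-1.825: |R|=0.46919 <1
  x=-1.781: |R|=0.45153 <1
  x=-1.521: |R|=0.37794 <1
  x=-2.859: |R|=1.31714 >1
  x=-2.821: |R|=1.27127 >1
So |R|<1 on (-2.5735, 0).

z* = -2.5735.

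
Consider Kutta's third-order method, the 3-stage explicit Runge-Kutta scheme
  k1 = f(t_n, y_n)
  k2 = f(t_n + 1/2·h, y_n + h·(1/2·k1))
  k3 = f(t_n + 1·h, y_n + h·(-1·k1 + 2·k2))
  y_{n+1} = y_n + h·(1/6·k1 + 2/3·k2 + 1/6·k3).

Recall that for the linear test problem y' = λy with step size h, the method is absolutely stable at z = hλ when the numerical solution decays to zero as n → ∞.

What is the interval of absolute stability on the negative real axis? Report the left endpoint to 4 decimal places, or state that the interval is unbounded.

On y'=λy, z=hλ:
  order 3, 3-stage ⇒ R(z)=1+z+z^2/2+z^3/6
  (e.g. R(-0.5)=0.60417, |R|=0.60417)

Need |R(x)|<1, x<0.
x=-0.5: |R|=0.6042
|R(-2.28)|=0.6562 |R(-2.03)|=0.3638 |R(-1.42)|=0.1110
Bisect:
  x_lo=-3.0071 |R|=2.0179  x_hi=-0.1038 |R|=0.9014
  mid=-1.55548 |R|=0.02703 →hi
  mid=-2.28131 |R|=0.65792 →hi
  mid=-2.64423 |R|=1.22964 →lo
  mid=-2.46277 |R|=0.91970 →hi
  mid=-2.55350 |R|=1.06827 →lo
  mid=-2.50813 |R|=0.99243 →hi
  mid=-2.53082 |R|=1.02996 →lo
  mid=-2.51947 |R|=1.01110 →lo
  mid=-2.51380 |R|=1.00174 →lo
  mid=-2.51097 |R|=0.99708 →hi
  ...
  [-2.51292,-2.51274] ⇒ x*=-2.5127
So |R|<1 on (-2.5127, 0).

(-2.5127, 0).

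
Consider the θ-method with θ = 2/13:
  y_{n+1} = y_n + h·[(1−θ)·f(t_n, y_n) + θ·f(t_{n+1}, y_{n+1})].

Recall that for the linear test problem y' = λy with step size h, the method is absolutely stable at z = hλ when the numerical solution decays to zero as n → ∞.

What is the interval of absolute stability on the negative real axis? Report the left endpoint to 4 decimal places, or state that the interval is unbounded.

(-2.8889, 0).

With y'=λy (z=hλ):
  y_{n+1} = y_n + z·[11/13·y_n + 2/13·y_{n+1}] ⇒ (1 − 2/13z)y_{n+1} = (1 + 11/13z)y_n
  so R(z) = (1 + 11/13z)/(1 − 2/13z).

Find x<0 with |R(x)|<1.
x=-1.77: |R|=0.3912
R=−1: 1+11/13x = −1+2/13x ⇒ -9/13x=2 ⇒ x=2/(-9/13)=-2.8889
Confirm numerically:
  x=-2.665: |R|=0.89007 <1
  x=-2.414: |R|=0.76026 <1
  x=-1.397: |R|=0.14987 <1
  x=-1.353: |R|=0.11989 <1
  x=-3.376: |R|=1.22195 >1
  x=-3.233: |R|=1.15910 >1
  x=-3.120: |R|=1.10811 >1
Interval (-2.8889, 0).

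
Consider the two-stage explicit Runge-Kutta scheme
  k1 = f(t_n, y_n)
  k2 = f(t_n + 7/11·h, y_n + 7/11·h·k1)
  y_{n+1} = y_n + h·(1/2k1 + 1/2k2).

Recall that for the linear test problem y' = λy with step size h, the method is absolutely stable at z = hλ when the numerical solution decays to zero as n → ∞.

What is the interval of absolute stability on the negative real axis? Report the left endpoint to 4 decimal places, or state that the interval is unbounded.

z∈(-3.1429,0).

On y'=λy, z=hλ:
  k1=λy_n ⇒ h·k1=z·y_n;  k2=λ(1+7/11z)y_n ⇒ h·k2=z(1+7/11z)y_n
  y_{n+1}/y_n = 1 + 1/2z + 1/2z(1+7/11z) = 1 + z + 7/22z²
  R(z) = 1 + z + 7/22z².

Boundary: |R(x)|=1, x<0.
x=-0.98: |R|=0.3256
R=1: x+7/22x²=0 ⇒ x=−22/7=-3.1429; min R=1−1/(4·7/22)=0.2143>−1
Confirm numerically:
  x=-2.645: |R|=0.58101 <1
  x=-1.706: |R|=0.22005 <1
  x=-1.538: |R|=0.21464 <1
  x=-3.365: |R|=1.23784 >1
  x=-3.328: |R|=1.19605 >1
  x=-3.317: |R|=1.18379 >1
So |R|<1 on (-3.1429, 0).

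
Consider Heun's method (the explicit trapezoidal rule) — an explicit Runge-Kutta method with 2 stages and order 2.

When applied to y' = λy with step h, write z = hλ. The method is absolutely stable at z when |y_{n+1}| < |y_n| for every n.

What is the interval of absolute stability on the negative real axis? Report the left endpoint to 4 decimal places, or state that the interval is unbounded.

(-2.0000, 0).

On y'=λy, z=hλ:
  order 2, 2-stage ⇒ R(z)=1+z+z^2/2
  (e.g. R(-1.53)=0.64045, |R|=0.64045)

Find x<0 with |R(x)|<1.
x=-1.53: |R|=0.6404
|R(-2.39)|=1.4661 |R(-1.65)|=0.7112 |R(-1.33)|=0.5544
Bisect:
  x_lo=-2.8414 |R|=2.1955  x_hi=-0.3775 |R|=0.6937
  mid=-1.60949 |R|=0.68574 →hi
  mid=-2.22546 |R|=1.25088 →lo
  mid=-1.91748 |R|=0.92088 →hi
  mid=-2.07147 |R|=1.07402 →lo
  mid=-1.99447 |R|=0.99449 →hi
  mid=-2.03297 |R|=1.03352 →lo
  mid=-2.01372 |R|=1.01382 →lo
  ...
  [-2.00004,-1.99989] ⇒ x*=-2.0000
So |R|<1 on (-2.0000, 0).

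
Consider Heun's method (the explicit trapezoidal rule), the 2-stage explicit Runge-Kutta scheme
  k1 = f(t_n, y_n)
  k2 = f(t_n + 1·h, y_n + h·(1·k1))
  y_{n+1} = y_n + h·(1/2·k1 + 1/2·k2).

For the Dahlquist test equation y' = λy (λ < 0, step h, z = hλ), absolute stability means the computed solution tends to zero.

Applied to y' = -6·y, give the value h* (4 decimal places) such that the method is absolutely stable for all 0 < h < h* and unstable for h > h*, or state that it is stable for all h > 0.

Test eqn y'=λy, z=hλ:
  order 2, 2-stage ⇒ R(z)=1+z+z^2/2
  (e.g. R(-0.8)=0.52000, |R|=0.52000)

Solve |R(x)|<1 on ℝ⁻.
x=-0.8: |R|=0.5200
|R(-2.08)|=1.0832 |R(-1.3)|=0.5450 |R(-0.61)|=0.5760
Bisect:
  x_lo=-2.3713 |R|=1.4402  x_hi=-0.2140 |R|=0.8089
  mid=-1.29263 |R|=0.54282 →hi
  mid=-1.83194 |R|=0.84606 →hi
  mid=-2.10160 |R|=1.10676 →lo
  mid=-1.96677 |R|=0.96732 →hi
  mid=-2.03418 |R|=1.03477 →lo
  mid=-2.00048 |R|=1.00048 →lo
  mid=-1.98362 |R|=0.98376 →hi
  mid=-1.99205 |R|=0.99208 →hi
  mid=-1.99626 |R|=0.99627 →hi
  mid=-1.99837 |R|=0.99837 →hi
  ...
  [-2.00008,-1.99995] ⇒ x*=-2.0000
Stable set (-2.0000, 0).

(-2.0000,0); λ=-6 ⇒ h* = 0.3333.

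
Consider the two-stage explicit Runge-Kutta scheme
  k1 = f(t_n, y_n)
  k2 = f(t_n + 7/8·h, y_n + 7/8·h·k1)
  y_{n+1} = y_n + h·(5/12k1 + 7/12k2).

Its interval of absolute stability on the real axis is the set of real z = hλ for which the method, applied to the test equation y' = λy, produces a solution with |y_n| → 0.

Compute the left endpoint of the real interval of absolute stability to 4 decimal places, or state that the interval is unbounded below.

left endpoint -1.9592.

Set f=λy, z=hλ:
  k1=λy_n ⇒ h·k1=z·y_n;  k2=λ(1+7/8z)y_n ⇒ h·k2=z(1+7/8z)y_n
  y_{n+1}/y_n = 1 + 5/12z + 7/12z(1+7/8z) = 1 + z + 49/96z²
  so R(z) = 1 + z + 49/96z².

Solve |R(x)|<1 on ℝ⁻.
x=-0.78: |R|=0.5305
R=1: x+49/96x²=0 ⇒ x=−96/49=-1.9592; min R=1−1/(4·49/96)=0.5102>−1
Confirm numerically:
  x=-1.845: |R|=0.89247 <1
  x=-1.798: |R|=0.85208 <1
  x=-1.189: |R|=0.53259 <1
  x=-0.884: |R|=0.51487 <1
  x=-2.421: |R|=1.57068 >1
  x=-2.145: |R|=1.20344 >1
  x=-2.027: |R|=1.07016 >1
So |R|<1 on (-1.9592, 0).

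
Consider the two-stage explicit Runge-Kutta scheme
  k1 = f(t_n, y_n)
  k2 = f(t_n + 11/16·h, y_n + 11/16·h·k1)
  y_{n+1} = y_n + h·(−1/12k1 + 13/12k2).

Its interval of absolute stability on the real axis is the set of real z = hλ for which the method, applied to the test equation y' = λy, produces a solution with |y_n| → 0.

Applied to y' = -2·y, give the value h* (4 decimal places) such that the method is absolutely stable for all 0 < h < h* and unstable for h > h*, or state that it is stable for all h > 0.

Test eqn y'=λy, z=hλ:
  k1=λy_n ⇒ h·k1=z·y_n;  k2=λ(1+11/16z)y_n ⇒ h·k2=z(1+11/16z)y_n
  y_{n+1}/y_n = 1 − 1/12z + 13/12z(1+11/16z) = 1 + z + 143/192z²
  ⇒ R(z) = 1 + z + 143/192z².

Need |R(x)|<1, x<0.
x=-0.58: |R|=0.6705
R=1: x+143/192x²=0 ⇒ x=−192/143=-1.3427; min R=1−1/(4·143/192)=0.6643>−1
Confirm numerically:
  x=-1.147: |R|=0.83285 <1
  x=-0.739: |R|=0.66775 <1
  x=-0.617: |R|=0.66653 <1
  x=-0.567: |R|=0.67244 <1
  x=-1.847: |R|=1.69379 >1
  x=-1.758: |R|=1.54383 >1
So |R|<1 on (-1.3427, 0).

(-1.3427,0); λ=-2 ⇒ h* = (192/143)/2 = 0.6713.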